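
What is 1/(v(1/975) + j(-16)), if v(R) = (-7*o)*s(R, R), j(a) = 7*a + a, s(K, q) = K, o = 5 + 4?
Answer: -325/41621 ≈ -0.0078086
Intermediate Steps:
o = 9
j(a) = 8*a
v(R) = -63*R (v(R) = (-7*9)*R = -63*R)
1/(v(1/975) + j(-16)) = 1/(-63/975 + 8*(-16)) = 1/(-63*1/975 - 128) = 1/(-21/325 - 128) = 1/(-41621/325) = -325/41621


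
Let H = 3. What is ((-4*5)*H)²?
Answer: 3600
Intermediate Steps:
((-4*5)*H)² = (-4*5*3)² = (-20*3)² = (-60)² = 3600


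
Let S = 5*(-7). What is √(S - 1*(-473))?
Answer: √438 ≈ 20.928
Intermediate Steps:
S = -35
√(S - 1*(-473)) = √(-35 - 1*(-473)) = √(-35 + 473) = √438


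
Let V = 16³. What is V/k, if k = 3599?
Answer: 4096/3599 ≈ 1.1381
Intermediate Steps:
V = 4096
V/k = 4096/3599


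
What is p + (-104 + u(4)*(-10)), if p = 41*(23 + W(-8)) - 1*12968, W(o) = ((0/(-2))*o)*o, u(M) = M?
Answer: -12169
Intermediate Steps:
W(o) = 0 (W(o) = ((0*(-½))*o)*o = (0*o)*o = 0*o = 0)
p = -12025 (p = 41*(23 + 0) - 1*12968 = 41*23 - 12968 = 943 - 12968 = -12025)
p + (-104 + u(4)*(-10)) = -12025 + (-104 + 4*(-10)) = -12025 + (-104 - 40) = -12025 - 144 = -12169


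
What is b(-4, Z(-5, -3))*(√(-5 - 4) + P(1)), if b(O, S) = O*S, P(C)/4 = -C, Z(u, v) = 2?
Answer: 32 - 24*I ≈ 32.0 - 24.0*I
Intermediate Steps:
P(C) = -4*C (P(C) = 4*(-C) = -4*C)
b(-4, Z(-5, -3))*(√(-5 - 4) + P(1)) = (-4*2)*(√(-5 - 4) - 4*1) = -8*(√(-9) - 4) = -8*(3*I - 4) = -8*(-4 + 3*I) = 32 - 24*I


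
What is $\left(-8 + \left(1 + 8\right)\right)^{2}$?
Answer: $1$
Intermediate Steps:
$\left(-8 + \left(1 + 8\right)\right)^{2} = \left(-8 + 9\right)^{2} = 1^{2} = 1$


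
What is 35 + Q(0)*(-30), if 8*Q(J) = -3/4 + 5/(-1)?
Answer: 905/16 ≈ 56.563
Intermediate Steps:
Q(J) = -23/32 (Q(J) = (-3/4 + 5/(-1))/8 = (-3*1/4 + 5*(-1))/8 = (-3/4 - 5)/8 = (1/8)*(-23/4) = -23/32)
35 + Q(0)*(-30) = 35 - 23/32*(-30) = 35 + 345/16 = 905/16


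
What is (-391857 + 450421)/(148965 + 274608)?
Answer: 58564/423573 ≈ 0.13826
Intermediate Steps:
(-391857 + 450421)/(148965 + 274608) = 58564/423573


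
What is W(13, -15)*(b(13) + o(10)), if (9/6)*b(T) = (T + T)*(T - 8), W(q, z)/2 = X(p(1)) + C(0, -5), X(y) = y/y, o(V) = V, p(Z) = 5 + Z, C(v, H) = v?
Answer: 580/3 ≈ 193.33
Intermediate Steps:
X(y) = 1
W(q, z) = 2 (W(q, z) = 2*(1 + 0) = 2*1 = 2)
b(T) = 4*T*(-8 + T)/3 (b(T) = 2*((T + T)*(T - 8))/3 = 2*((2*T)*(-8 + T))/3 = 2*(2*T*(-8 + T))/3 = 4*T*(-8 + T)/3)
W(13, -15)*(b(13) + o(10)) = 2*((4/3)*13*(-8 + 13) + 10) = 2*((4/3)*13*5 + 10) = 2*(260/3 + 10) = 2*(290/3) = 580/3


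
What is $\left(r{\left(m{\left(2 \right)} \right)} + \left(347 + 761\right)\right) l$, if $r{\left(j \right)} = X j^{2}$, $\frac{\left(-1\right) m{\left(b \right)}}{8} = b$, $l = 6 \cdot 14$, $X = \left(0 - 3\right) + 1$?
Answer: $50064$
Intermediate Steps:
$X = -2$ ($X = -3 + 1 = -2$)
$l = 84$
$m{\left(b \right)} = - 8 b$
$r{\left(j \right)} = - 2 j^{2}$
$\left(r{\left(m{\left(2 \right)} \right)} + \left(347 + 761\right)\right) l = \left(- 2 \left(\left(-8\right) 2\right)^{2} + \left(347 + 761\right)\right) 84 = \left(- 2 \left(-16\right)^{2} + 1108\right) 84 = \left(\left(-2\right) 256 + 1108\right) 84 = \left(-512 + 1108\right) 84 = 596 \cdot 84 = 50064$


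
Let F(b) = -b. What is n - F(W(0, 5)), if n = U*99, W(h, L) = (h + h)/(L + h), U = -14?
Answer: -1386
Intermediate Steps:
W(h, L) = 2*h/(L + h) (W(h, L) = (2*h)/(L + h) = 2*h/(L + h))
n = -1386 (n = -14*99 = -1386)
n - F(W(0, 5)) = -1386 - (-1)*2*0/(5 + 0) = -1386 - (-1)*2*0/5 = -1386 - (-1)*2*0*(⅕) = -1386 - (-1)*0 = -1386 - 1*0 = -1386 + 0 = -1386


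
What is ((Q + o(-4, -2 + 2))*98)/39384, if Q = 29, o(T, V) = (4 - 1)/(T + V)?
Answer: 5537/78768 ≈ 0.070295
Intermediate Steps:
o(T, V) = 3/(T + V)
((Q + o(-4, -2 + 2))*98)/39384 = ((29 + 3/(-4 + (-2 + 2)))*98)/39384 = ((29 + 3/(-4 + 0))*98)*(1/39384) = ((29 + 3/(-4))*98)*(1/39384) = ((29 + 3*(-1/4))*98)*(1/39384) = ((29 - 3/4)*98)*(1/39384) = ((113/4)*98)*(1/39384) = (5537/2)*(1/39384) = 5537/78768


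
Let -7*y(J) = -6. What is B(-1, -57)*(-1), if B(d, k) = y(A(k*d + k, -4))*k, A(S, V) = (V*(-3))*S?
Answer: 342/7 ≈ 48.857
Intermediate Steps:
A(S, V) = -3*S*V (A(S, V) = (-3*V)*S = -3*S*V)
y(J) = 6/7 (y(J) = -⅐*(-6) = 6/7)
B(d, k) = 6*k/7
B(-1, -57)*(-1) = ((6/7)*(-57))*(-1) = -342/7*(-1) = 342/7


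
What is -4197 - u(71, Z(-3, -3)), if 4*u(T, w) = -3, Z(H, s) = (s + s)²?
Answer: -16785/4 ≈ -4196.3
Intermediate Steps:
Z(H, s) = 4*s² (Z(H, s) = (2*s)² = 4*s²)
u(T, w) = -¾ (u(T, w) = (-3)/4 = (-1*3)/4 = (¼)*(-3) = -¾)
-4197 - u(71, Z(-3, -3)) = -4197 - 1*(-¾) = -4197 + ¾ = -16785/4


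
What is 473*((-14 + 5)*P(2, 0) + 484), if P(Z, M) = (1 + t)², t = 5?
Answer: 75680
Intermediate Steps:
P(Z, M) = 36 (P(Z, M) = (1 + 5)² = 6² = 36)
473*((-14 + 5)*P(2, 0) + 484) = 473*((-14 + 5)*36 + 484) = 473*(-9*36 + 484) = 473*(-324 + 484) = 473*160 = 75680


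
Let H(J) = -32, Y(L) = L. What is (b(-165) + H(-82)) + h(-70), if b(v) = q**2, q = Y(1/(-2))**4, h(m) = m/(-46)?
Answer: -179433/5888 ≈ -30.474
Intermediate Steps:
h(m) = -m/46 (h(m) = m*(-1/46) = -m/46)
q = 1/16 (q = (1/(-2))**4 = (-1/2)**4 = 1/16 ≈ 0.062500)
b(v) = 1/256 (b(v) = (1/16)**2 = 1/256)
(b(-165) + H(-82)) + h(-70) = (1/256 - 32) - 1/46*(-70) = -8191/256 + 35/23 = -179433/5888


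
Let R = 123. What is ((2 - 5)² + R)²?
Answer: 17424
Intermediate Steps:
((2 - 5)² + R)² = ((2 - 5)² + 123)² = ((-3)² + 123)² = (9 + 123)² = 132² = 17424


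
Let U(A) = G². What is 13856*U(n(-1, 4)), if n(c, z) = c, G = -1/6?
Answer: 3464/9 ≈ 384.89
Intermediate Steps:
G = -⅙ (G = -1*⅙ = -⅙ ≈ -0.16667)
U(A) = 1/36 (U(A) = (-⅙)² = 1/36)
13856*U(n(-1, 4)) = 13856*(1/36) = 3464/9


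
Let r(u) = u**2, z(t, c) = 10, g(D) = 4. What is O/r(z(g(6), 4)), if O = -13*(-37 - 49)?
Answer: 559/50 ≈ 11.180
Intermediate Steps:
O = 1118 (O = -13*(-86) = 1118)
O/r(z(g(6), 4)) = 1118/(10**2) = 1118/100 = 1118*(1/100) = 559/50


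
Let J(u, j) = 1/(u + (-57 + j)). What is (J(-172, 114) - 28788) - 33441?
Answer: -7156336/115 ≈ -62229.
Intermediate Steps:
J(u, j) = 1/(-57 + j + u)
(J(-172, 114) - 28788) - 33441 = (1/(-57 + 114 - 172) - 28788) - 33441 = (1/(-115) - 28788) - 33441 = (-1/115 - 28788) - 33441 = -3310621/115 - 33441 = -7156336/115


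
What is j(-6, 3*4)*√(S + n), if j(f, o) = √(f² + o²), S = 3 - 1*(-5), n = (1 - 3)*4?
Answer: 0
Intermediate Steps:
n = -8 (n = -2*4 = -8)
S = 8 (S = 3 + 5 = 8)
j(-6, 3*4)*√(S + n) = √((-6)² + (3*4)²)*√(8 - 8) = √(36 + 12²)*√0 = √(36 + 144)*0 = √180*0 = (6*√5)*0 = 0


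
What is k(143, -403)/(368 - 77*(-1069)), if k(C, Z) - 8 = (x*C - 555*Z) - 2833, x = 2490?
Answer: 576910/82681 ≈ 6.9775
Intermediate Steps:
k(C, Z) = -2825 - 555*Z + 2490*C (k(C, Z) = 8 + ((2490*C - 555*Z) - 2833) = 8 + ((-555*Z + 2490*C) - 2833) = 8 + (-2833 - 555*Z + 2490*C) = -2825 - 555*Z + 2490*C)
k(143, -403)/(368 - 77*(-1069)) = (-2825 - 555*(-403) + 2490*143)/(368 - 77*(-1069)) = (-2825 + 223665 + 356070)/(368 + 82313) = 576910/82681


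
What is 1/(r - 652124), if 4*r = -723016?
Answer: -1/832878 ≈ -1.2007e-6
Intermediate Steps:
r = -180754 (r = (1/4)*(-723016) = -180754)
1/(r - 652124) = 1/(-180754 - 652124) = 1/(-832878) = -1/832878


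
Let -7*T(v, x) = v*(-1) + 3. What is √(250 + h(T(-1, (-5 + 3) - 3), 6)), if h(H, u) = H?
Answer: 3*√1358/7 ≈ 15.793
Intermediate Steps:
T(v, x) = -3/7 + v/7 (T(v, x) = -(v*(-1) + 3)/7 = -(-v + 3)/7 = -(3 - v)/7 = -3/7 + v/7)
√(250 + h(T(-1, (-5 + 3) - 3), 6)) = √(250 + (-3/7 + (⅐)*(-1))) = √(250 + (-3/7 - ⅐)) = √(250 - 4/7) = √(1746/7) = 3*√1358/7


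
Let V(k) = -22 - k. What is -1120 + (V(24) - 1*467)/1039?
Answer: -1164193/1039 ≈ -1120.5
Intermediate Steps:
-1120 + (V(24) - 1*467)/1039 = -1120 + ((-22 - 1*24) - 1*467)/1039 = -1120 + ((-22 - 24) - 467)*(1/1039) = -1120 + (-46 - 467)*(1/1039) = -1120 - 513*1/1039 = -1120 - 513/1039 = -1164193/1039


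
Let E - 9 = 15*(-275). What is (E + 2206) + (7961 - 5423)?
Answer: 628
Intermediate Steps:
E = -4116 (E = 9 + 15*(-275) = 9 - 4125 = -4116)
(E + 2206) + (7961 - 5423) = (-4116 + 2206) + (7961 - 5423) = -1910 + 2538 = 628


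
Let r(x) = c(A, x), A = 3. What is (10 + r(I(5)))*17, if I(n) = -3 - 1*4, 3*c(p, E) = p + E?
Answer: 442/3 ≈ 147.33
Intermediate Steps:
c(p, E) = E/3 + p/3 (c(p, E) = (p + E)/3 = (E + p)/3 = E/3 + p/3)
I(n) = -7 (I(n) = -3 - 4 = -7)
r(x) = 1 + x/3 (r(x) = x/3 + (⅓)*3 = x/3 + 1 = 1 + x/3)
(10 + r(I(5)))*17 = (10 + (1 + (⅓)*(-7)))*17 = (10 + (1 - 7/3))*17 = (10 - 4/3)*17 = (26/3)*17 = 442/3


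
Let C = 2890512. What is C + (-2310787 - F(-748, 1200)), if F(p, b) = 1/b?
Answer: 695669999/1200 ≈ 5.7973e+5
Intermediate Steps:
C + (-2310787 - F(-748, 1200)) = 2890512 + (-2310787 - 1/1200) = 2890512 - 2772944401/1200 = 695669999/1200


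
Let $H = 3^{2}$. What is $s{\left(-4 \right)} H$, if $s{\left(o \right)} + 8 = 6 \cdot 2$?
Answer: $36$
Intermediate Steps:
$s{\left(o \right)} = 4$ ($s{\left(o \right)} = -8 + 6 \cdot 2 = -8 + 12 = 4$)
$H = 9$
$s{\left(-4 \right)} H = 4 \cdot 9 = 36$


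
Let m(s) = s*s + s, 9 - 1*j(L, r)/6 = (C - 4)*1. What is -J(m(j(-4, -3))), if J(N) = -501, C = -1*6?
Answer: 501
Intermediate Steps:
C = -6
j(L, r) = 114 (j(L, r) = 54 - 6*(-6 - 4) = 54 - (-60) = 54 - 6*(-10) = 54 + 60 = 114)
m(s) = s + s² (m(s) = s² + s = s + s²)
-J(m(j(-4, -3))) = -1*(-501) = 501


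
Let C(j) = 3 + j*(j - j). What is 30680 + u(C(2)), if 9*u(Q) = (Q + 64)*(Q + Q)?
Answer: 92174/3 ≈ 30725.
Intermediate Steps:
C(j) = 3 (C(j) = 3 + j*0 = 3 + 0 = 3)
u(Q) = 2*Q*(64 + Q)/9 (u(Q) = ((Q + 64)*(Q + Q))/9 = ((64 + Q)*(2*Q))/9 = (2*Q*(64 + Q))/9 = 2*Q*(64 + Q)/9)
30680 + u(C(2)) = 30680 + (2/9)*3*(64 + 3) = 30680 + (2/9)*3*67 = 30680 + 134/3 = 92174/3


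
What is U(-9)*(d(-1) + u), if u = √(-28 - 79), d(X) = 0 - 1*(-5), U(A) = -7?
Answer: -35 - 7*I*√107 ≈ -35.0 - 72.409*I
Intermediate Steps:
d(X) = 5 (d(X) = 0 + 5 = 5)
u = I*√107 (u = √(-107) = I*√107 ≈ 10.344*I)
U(-9)*(d(-1) + u) = -7*(5 + I*√107) = -35 - 7*I*√107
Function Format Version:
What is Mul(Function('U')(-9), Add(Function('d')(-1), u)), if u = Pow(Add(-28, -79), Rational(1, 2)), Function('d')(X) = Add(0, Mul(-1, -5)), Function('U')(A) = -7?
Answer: Add(-35, Mul(-7, I, Pow(107, Rational(1, 2)))) ≈ Add(-35.000, Mul(-72.409, I))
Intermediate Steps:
Function('d')(X) = 5 (Function('d')(X) = Add(0, 5) = 5)
u = Mul(I, Pow(107, Rational(1, 2))) (u = Pow(-107, Rational(1, 2)) = Mul(I, Pow(107, Rational(1, 2))) ≈ Mul(10.344, I))
Mul(Function('U')(-9), Add(Function('d')(-1), u)) = Mul(-7, Add(5, Mul(I, Pow(107, Rational(1, 2))))) = Add(-35, Mul(-7, I, Pow(107, Rational(1, 2))))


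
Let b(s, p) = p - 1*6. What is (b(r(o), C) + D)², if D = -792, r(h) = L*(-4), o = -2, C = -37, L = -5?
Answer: 697225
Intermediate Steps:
r(h) = 20 (r(h) = -5*(-4) = 20)
b(s, p) = -6 + p (b(s, p) = p - 6 = -6 + p)
(b(r(o), C) + D)² = ((-6 - 37) - 792)² = (-43 - 792)² = (-835)² = 697225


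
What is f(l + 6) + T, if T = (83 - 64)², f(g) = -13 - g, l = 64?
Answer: 278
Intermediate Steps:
T = 361 (T = 19² = 361)
f(l + 6) + T = (-13 - (64 + 6)) + 361 = (-13 - 1*70) + 361 = (-13 - 70) + 361 = -83 + 361 = 278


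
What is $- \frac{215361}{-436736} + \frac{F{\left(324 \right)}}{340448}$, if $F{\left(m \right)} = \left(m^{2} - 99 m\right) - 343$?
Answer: $\frac{3281483615}{4646434304} \approx 0.70624$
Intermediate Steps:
$F{\left(m \right)} = -343 + m^{2} - 99 m$
$- \frac{215361}{-436736} + \frac{F{\left(324 \right)}}{340448} = - \frac{215361}{-436736} + \frac{-343 + 324^{2} - 32076}{340448} = \left(-215361\right) \left(- \frac{1}{436736}\right) + \left(-343 + 104976 - 32076\right) \frac{1}{340448} = \frac{215361}{436736} + 72557 \cdot \frac{1}{340448} = \frac{215361}{436736} + \frac{72557}{340448} = \frac{3281483615}{4646434304}$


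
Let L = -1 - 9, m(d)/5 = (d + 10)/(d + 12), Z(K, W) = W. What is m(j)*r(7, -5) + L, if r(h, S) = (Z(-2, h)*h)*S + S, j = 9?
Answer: -23960/21 ≈ -1141.0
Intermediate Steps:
r(h, S) = S + S*h**2 (r(h, S) = (h*h)*S + S = h**2*S + S = S*h**2 + S = S + S*h**2)
m(d) = 5*(10 + d)/(12 + d) (m(d) = 5*((d + 10)/(d + 12)) = 5*((10 + d)/(12 + d)) = 5*(10 + d)/(12 + d))
L = -10
m(j)*r(7, -5) + L = (5*(10 + 9)/(12 + 9))*(-5*(1 + 7**2)) - 10 = (5*19/21)*(-5*(1 + 49)) - 10 = (5*(1/21)*19)*(-5*50) - 10 = (95/21)*(-250) - 10 = -23750/21 - 10 = -23960/21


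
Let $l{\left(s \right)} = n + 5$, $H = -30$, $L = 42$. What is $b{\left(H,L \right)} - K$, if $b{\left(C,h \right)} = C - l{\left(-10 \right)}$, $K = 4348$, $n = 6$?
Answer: $-4389$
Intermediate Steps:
$l{\left(s \right)} = 11$ ($l{\left(s \right)} = 6 + 5 = 11$)
$b{\left(C,h \right)} = -11 + C$ ($b{\left(C,h \right)} = C - 11 = -11 + C$)
$b{\left(H,L \right)} - K = \left(-11 - 30\right) - 4348 = -41 - 4348 = -4389$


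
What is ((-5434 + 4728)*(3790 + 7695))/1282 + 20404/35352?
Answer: -35827794049/5665158 ≈ -6324.2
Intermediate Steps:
((-5434 + 4728)*(3790 + 7695))/1282 + 20404/35352 = -706*11485*(1/1282) + 20404*(1/35352) = -8108410*1/1282 + 5101/8838 = -4054205/641 + 5101/8838 = -35827794049/5665158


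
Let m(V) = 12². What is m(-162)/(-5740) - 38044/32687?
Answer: -55769872/46905845 ≈ -1.1890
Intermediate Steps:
m(V) = 144
m(-162)/(-5740) - 38044/32687 = 144/(-5740) - 38044/32687 = 144*(-1/5740) - 38044*1/32687 = -36/1435 - 38044/32687 = -55769872/46905845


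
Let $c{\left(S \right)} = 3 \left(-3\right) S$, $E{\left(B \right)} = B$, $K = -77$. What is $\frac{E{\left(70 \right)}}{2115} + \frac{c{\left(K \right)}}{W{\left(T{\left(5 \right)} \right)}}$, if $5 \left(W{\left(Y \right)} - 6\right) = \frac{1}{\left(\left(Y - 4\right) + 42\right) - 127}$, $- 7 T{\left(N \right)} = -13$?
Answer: $\frac{81302732}{703449} \approx 115.58$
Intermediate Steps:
$T{\left(N \right)} = \frac{13}{7}$ ($T{\left(N \right)} = \left(- \frac{1}{7}\right) \left(-13\right) = \frac{13}{7}$)
$W{\left(Y \right)} = 6 + \frac{1}{5 \left(-89 + Y\right)}$ ($W{\left(Y \right)} = 6 + \frac{1}{5 \left(\left(\left(Y - 4\right) + 42\right) - 127\right)} = 6 + \frac{1}{5 \left(\left(\left(-4 + Y\right) + 42\right) - 127\right)} = 6 + \frac{1}{5 \left(\left(38 + Y\right) - 127\right)} = 6 + \frac{1}{5 \left(-89 + Y\right)}$)
$c{\left(S \right)} = - 9 S$
$\frac{E{\left(70 \right)}}{2115} + \frac{c{\left(K \right)}}{W{\left(T{\left(5 \right)} \right)}} = \frac{70}{2115} + \frac{\left(-9\right) \left(-77\right)}{\frac{1}{5} \frac{1}{-89 + \frac{13}{7}} \left(-2669 + 30 \cdot \frac{13}{7}\right)} = 70 \cdot \frac{1}{2115} + \frac{693}{\frac{1}{5} \frac{1}{- \frac{610}{7}} \left(-2669 + \frac{390}{7}\right)} = \frac{14}{423} + \frac{693}{\frac{1}{5} \left(- \frac{7}{610}\right) \left(- \frac{18293}{7}\right)} = \frac{14}{423} + \frac{693}{\frac{18293}{3050}} = \frac{14}{423} + 693 \cdot \frac{3050}{18293} = \frac{14}{423} + \frac{192150}{1663} = \frac{81302732}{703449}$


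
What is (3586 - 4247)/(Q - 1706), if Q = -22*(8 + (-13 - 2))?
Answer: 661/1552 ≈ 0.42590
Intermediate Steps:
Q = 154 (Q = -22*(8 - 15) = -22*(-7) = 154)
(3586 - 4247)/(Q - 1706) = (3586 - 4247)/(154 - 1706) = -661/(-1552) = -661*(-1/1552) = 661/1552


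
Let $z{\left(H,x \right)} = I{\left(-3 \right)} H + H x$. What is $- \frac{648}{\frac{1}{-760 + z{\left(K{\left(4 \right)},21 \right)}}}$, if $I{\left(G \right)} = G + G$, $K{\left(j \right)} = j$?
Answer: $453600$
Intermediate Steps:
$I{\left(G \right)} = 2 G$
$z{\left(H,x \right)} = - 6 H + H x$ ($z{\left(H,x \right)} = 2 \left(-3\right) H + H x = - 6 H + H x$)
$- \frac{648}{\frac{1}{-760 + z{\left(K{\left(4 \right)},21 \right)}}} = - \frac{648}{\frac{1}{-760 + 4 \left(-6 + 21\right)}} = - \frac{648}{\frac{1}{-760 + 4 \cdot 15}} = - \frac{648}{\frac{1}{-760 + 60}} = - \frac{648}{\frac{1}{-700}} = - \frac{648}{- \frac{1}{700}} = \left(-648\right) \left(-700\right) = 453600$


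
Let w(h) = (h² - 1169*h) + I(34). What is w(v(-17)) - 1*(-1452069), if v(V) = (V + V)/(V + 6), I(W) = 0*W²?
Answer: 175264299/121 ≈ 1.4485e+6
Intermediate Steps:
I(W) = 0
v(V) = 2*V/(6 + V) (v(V) = (2*V)/(6 + V) = 2*V/(6 + V))
w(h) = h² - 1169*h (w(h) = (h² - 1169*h) + 0 = h² - 1169*h)
w(v(-17)) - 1*(-1452069) = (2*(-17)/(6 - 17))*(-1169 + 2*(-17)/(6 - 17)) - 1*(-1452069) = (2*(-17)/(-11))*(-1169 + 2*(-17)/(-11)) + 1452069 = (2*(-17)*(-1/11))*(-1169 + 2*(-17)*(-1/11)) + 1452069 = 34*(-1169 + 34/11)/11 + 1452069 = (34/11)*(-12825/11) + 1452069 = -436050/121 + 1452069 = 175264299/121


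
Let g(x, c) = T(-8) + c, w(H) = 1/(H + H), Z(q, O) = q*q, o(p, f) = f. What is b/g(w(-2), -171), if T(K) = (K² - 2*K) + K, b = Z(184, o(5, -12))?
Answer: -33856/99 ≈ -341.98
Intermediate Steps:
Z(q, O) = q²
w(H) = 1/(2*H)
b = 33856 (b = 184² = 33856)
T(K) = K² - K
g(x, c) = 72 + c (g(x, c) = -8*(-1 - 8) + c = -8*(-9) + c = 72 + c)
b/g(w(-2), -171) = 33856/(72 - 171) = 33856/(-99) = 33856*(-1/99) = -33856/99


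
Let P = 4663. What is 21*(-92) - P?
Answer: -6595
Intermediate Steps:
21*(-92) - P = 21*(-92) - 1*4663 = -1932 - 4663 = -6595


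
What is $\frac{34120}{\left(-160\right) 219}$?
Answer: $- \frac{853}{876} \approx -0.97374$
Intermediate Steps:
$\frac{34120}{\left(-160\right) 219} = \frac{34120}{-35040} = 34120 \left(- \frac{1}{35040}\right) = - \frac{853}{876}$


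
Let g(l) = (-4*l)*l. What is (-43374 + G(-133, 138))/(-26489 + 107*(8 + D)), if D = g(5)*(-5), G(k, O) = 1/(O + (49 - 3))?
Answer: -7980815/5127528 ≈ -1.5565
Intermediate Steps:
G(k, O) = 1/(46 + O) (G(k, O) = 1/(O + 46) = 1/(46 + O))
g(l) = -4*l**2
D = 500 (D = -4*5**2*(-5) = -4*25*(-5) = -100*(-5) = 500)
(-43374 + G(-133, 138))/(-26489 + 107*(8 + D)) = (-43374 + 1/(46 + 138))/(-26489 + 107*(8 + 500)) = (-43374 + 1/184)/(-26489 + 107*508) = (-43374 + 1/184)/(-26489 + 54356) = -7980815/184/27867 = -7980815/184*1/27867 = -7980815/5127528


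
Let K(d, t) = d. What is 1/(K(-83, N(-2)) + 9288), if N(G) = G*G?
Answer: 1/9205 ≈ 0.00010864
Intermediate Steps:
N(G) = G²
1/(K(-83, N(-2)) + 9288) = 1/(-83 + 9288) = 1/9205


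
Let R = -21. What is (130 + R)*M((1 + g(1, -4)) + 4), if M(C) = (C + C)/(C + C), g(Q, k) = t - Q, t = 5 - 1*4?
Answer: 109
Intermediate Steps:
t = 1 (t = 5 - 4 = 1)
g(Q, k) = 1 - Q
M(C) = 1 (M(C) = (2*C)/((2*C)) = (2*C)*(1/(2*C)) = 1)
(130 + R)*M((1 + g(1, -4)) + 4) = (130 - 21)*1 = 109*1 = 109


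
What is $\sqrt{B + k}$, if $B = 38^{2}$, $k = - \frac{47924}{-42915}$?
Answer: $\frac{4 \sqrt{166341715710}}{42915} \approx 38.015$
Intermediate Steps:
$k = \frac{47924}{42915}$ ($k = \left(-47924\right) \left(- \frac{1}{42915}\right) = \frac{47924}{42915} \approx 1.1167$)
$B = 1444$
$\sqrt{B + k} = \sqrt{1444 + \frac{47924}{42915}} = \sqrt{\frac{62017184}{42915}} = \frac{4 \sqrt{166341715710}}{42915}$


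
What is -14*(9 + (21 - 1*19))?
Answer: -154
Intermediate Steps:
-14*(9 + (21 - 1*19)) = -14*(9 + (21 - 19)) = -14*(9 + 2) = -14*11 = -154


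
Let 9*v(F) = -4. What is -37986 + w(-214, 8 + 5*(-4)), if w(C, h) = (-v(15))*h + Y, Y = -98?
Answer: -114268/3 ≈ -38089.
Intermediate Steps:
v(F) = -4/9 (v(F) = (⅑)*(-4) = -4/9)
w(C, h) = -98 + 4*h/9 (w(C, h) = (-1*(-4/9))*h - 98 = 4*h/9 - 98 = -98 + 4*h/9)
-37986 + w(-214, 8 + 5*(-4)) = -37986 + (-98 + 4*(8 + 5*(-4))/9) = -37986 + (-98 + 4*(8 - 20)/9) = -37986 + (-98 + (4/9)*(-12)) = -37986 + (-98 - 16/3) = -37986 - 310/3 = -114268/3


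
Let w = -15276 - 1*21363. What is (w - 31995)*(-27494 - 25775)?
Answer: 3656064546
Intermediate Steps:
w = -36639 (w = -15276 - 21363 = -36639)
(w - 31995)*(-27494 - 25775) = (-36639 - 31995)*(-27494 - 25775) = -68634*(-53269) = 3656064546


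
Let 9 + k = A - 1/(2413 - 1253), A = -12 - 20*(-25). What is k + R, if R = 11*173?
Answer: 2763119/1160 ≈ 2382.0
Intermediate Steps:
A = 488 (A = -12 + 500 = 488)
R = 1903
k = 555639/1160 (k = -9 + (488 - 1/(2413 - 1253)) = -9 + (488 - 1/1160) = -9 + 566079/1160 = 555639/1160 ≈ 479.00)
k + R = 555639/1160 + 1903 = 2763119/1160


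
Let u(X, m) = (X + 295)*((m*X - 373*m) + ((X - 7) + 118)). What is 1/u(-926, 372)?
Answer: 1/305431133 ≈ 3.2741e-9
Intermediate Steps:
u(X, m) = (295 + X)*(111 + X - 373*m + X*m) (u(X, m) = (295 + X)*((X*m - 373*m) + ((-7 + X) + 118)) = (295 + X)*((-373*m + X*m) + (111 + X)) = (295 + X)*(111 + X - 373*m + X*m))
1/u(-926, 372) = 1/(32745 + (-926)² - 110035*372 + 406*(-926) + 372*(-926)² - 78*(-926)*372) = 1/(32745 + 857476 - 40933020 - 375956 + 372*857476 + 26868816) = 1/(32745 + 857476 - 40933020 - 375956 + 318981072 + 26868816) = 1/305431133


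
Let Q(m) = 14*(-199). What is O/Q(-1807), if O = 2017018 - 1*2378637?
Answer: 361619/2786 ≈ 129.80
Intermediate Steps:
O = -361619 (O = 2017018 - 2378637 = -361619)
Q(m) = -2786
O/Q(-1807) = -361619/(-2786) = -361619*(-1/2786) = 361619/2786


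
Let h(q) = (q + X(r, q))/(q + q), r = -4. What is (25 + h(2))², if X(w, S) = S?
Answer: 676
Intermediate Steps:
h(q) = 1 (h(q) = (q + q)/(q + q) = (2*q)/((2*q)) = (2*q)*(1/(2*q)) = 1)
(25 + h(2))² = (25 + 1)² = 26² = 676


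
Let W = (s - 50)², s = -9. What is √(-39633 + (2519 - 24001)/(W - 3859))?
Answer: 2*I*√39269454/63 ≈ 198.94*I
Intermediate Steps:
W = 3481 (W = (-9 - 50)² = (-59)² = 3481)
√(-39633 + (2519 - 24001)/(W - 3859)) = √(-39633 + (2519 - 24001)/(3481 - 3859)) = √(-39633 - 21482/(-378)) = √(-39633 - 21482*(-1/378)) = √(-39633 + 10741/189) = √(-7479896/189) = 2*I*√39269454/63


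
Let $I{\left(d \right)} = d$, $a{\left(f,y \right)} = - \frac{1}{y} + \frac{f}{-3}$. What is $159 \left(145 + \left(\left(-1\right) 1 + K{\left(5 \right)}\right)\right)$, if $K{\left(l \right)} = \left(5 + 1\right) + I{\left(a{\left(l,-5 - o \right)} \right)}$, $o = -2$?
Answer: $23638$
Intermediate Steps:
$a{\left(f,y \right)} = - \frac{1}{y} - \frac{f}{3}$ ($a{\left(f,y \right)} = - \frac{1}{y} + f \left(- \frac{1}{3}\right) = - \frac{1}{y} - \frac{f}{3}$)
$K{\left(l \right)} = \frac{19}{3} - \frac{l}{3}$ ($K{\left(l \right)} = \left(5 + 1\right) - \left(\frac{1}{-5 - -2} + \frac{l}{3}\right) = 6 - \left(\frac{1}{-5 + 2} + \frac{l}{3}\right) = 6 - \left(- \frac{1}{3} + \frac{l}{3}\right) = \frac{19}{3} - \frac{l}{3}$)
$159 \left(145 + \left(\left(-1\right) 1 + K{\left(5 \right)}\right)\right) = 159 \left(145 + \left(\left(-1\right) 1 + \left(\frac{19}{3} - \frac{5}{3}\right)\right)\right) = 159 \left(145 + \left(-1 + \left(\frac{19}{3} - \frac{5}{3}\right)\right)\right) = 159 \left(145 + \left(-1 + \frac{14}{3}\right)\right) = 159 \left(145 + \frac{11}{3}\right) = 159 \cdot \frac{446}{3} = 23638$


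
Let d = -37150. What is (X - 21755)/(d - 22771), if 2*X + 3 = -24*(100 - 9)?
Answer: 45697/119842 ≈ 0.38131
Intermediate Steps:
X = -2187/2 (X = -3/2 + (-24*(100 - 9))/2 = -3/2 + (-24*91)/2 = -3/2 + (½)*(-2184) = -3/2 - 1092 = -2187/2 ≈ -1093.5)
(X - 21755)/(d - 22771) = (-2187/2 - 21755)/(-37150 - 22771) = -45697/2/(-59921) = -45697/2*(-1/59921) = 45697/119842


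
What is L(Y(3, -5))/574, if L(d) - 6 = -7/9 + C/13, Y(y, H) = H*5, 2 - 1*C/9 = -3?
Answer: 508/33579 ≈ 0.015129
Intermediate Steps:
C = 45 (C = 18 - 9*(-3) = 18 + 27 = 45)
Y(y, H) = 5*H
L(d) = 1016/117 (L(d) = 6 + (-7/9 + 45/13) = 6 + 314/117 = 1016/117)
L(Y(3, -5))/574 = (1016/117)/574 = (1016/117)*(1/574) = 508/33579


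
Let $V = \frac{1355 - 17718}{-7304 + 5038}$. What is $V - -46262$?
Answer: $\frac{104846055}{2266} \approx 46269.0$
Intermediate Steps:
$V = \frac{16363}{2266}$ ($V = - \frac{16363}{-2266} = \left(-16363\right) \left(- \frac{1}{2266}\right) = \frac{16363}{2266} \approx 7.2211$)
$V - -46262 = \frac{16363}{2266} - -46262 = \frac{16363}{2266} + 46262 = \frac{104846055}{2266}$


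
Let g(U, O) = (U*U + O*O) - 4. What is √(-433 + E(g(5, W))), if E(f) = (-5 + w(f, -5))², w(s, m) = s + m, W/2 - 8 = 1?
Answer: 4*√6987 ≈ 334.35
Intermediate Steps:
W = 18 (W = 16 + 2*1 = 16 + 2 = 18)
g(U, O) = -4 + O² + U² (g(U, O) = (U² + O²) - 4 = (O² + U²) - 4 = -4 + O² + U²)
w(s, m) = m + s
E(f) = (-10 + f)² (E(f) = (-5 + (-5 + f))² = (-10 + f)²)
√(-433 + E(g(5, W))) = √(-433 + (-10 + (-4 + 18² + 5²))²) = √(-433 + (-10 + (-4 + 324 + 25))²) = √(-433 + (-10 + 345)²) = √(-433 + 335²) = √(-433 + 112225) = √111792 = 4*√6987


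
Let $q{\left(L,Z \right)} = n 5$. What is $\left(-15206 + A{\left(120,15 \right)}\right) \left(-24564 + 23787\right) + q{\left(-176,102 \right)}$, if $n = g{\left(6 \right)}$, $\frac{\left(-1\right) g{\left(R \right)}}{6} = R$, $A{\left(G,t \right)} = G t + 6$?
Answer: $10411620$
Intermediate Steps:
$A{\left(G,t \right)} = 6 + G t$
$g{\left(R \right)} = - 6 R$
$n = -36$ ($n = \left(-6\right) 6 = -36$)
$q{\left(L,Z \right)} = -180$ ($q{\left(L,Z \right)} = \left(-36\right) 5 = -180$)
$\left(-15206 + A{\left(120,15 \right)}\right) \left(-24564 + 23787\right) + q{\left(-176,102 \right)} = \left(-15206 + \left(6 + 120 \cdot 15\right)\right) \left(-24564 + 23787\right) - 180 = \left(-15206 + \left(6 + 1800\right)\right) \left(-777\right) - 180 = \left(-15206 + 1806\right) \left(-777\right) - 180 = \left(-13400\right) \left(-777\right) - 180 = 10411800 - 180 = 10411620$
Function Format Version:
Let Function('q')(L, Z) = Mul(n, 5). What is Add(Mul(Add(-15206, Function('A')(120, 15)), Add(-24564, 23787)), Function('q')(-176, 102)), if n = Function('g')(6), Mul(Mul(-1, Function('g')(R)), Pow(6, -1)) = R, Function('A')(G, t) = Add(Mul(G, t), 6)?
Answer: 10411620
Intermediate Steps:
Function('A')(G, t) = Add(6, Mul(G, t))
Function('g')(R) = Mul(-6, R)
n = -36 (n = Mul(-6, 6) = -36)
Function('q')(L, Z) = -180 (Function('q')(L, Z) = Mul(-36, 5) = -180)
Add(Mul(Add(-15206, Function('A')(120, 15)), Add(-24564, 23787)), Function('q')(-176, 102)) = Add(Mul(Add(-15206, Add(6, Mul(120, 15))), Add(-24564, 23787)), -180) = Add(Mul(Add(-15206, Add(6, 1800)), -777), -180) = Add(Mul(Add(-15206, 1806), -777), -180) = Add(Mul(-13400, -777), -180) = Add(10411800, -180) = 10411620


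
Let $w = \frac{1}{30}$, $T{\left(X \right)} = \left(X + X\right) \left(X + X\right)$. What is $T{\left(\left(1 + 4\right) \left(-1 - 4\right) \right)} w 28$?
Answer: $\frac{7000}{3} \approx 2333.3$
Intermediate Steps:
$T{\left(X \right)} = 4 X^{2}$ ($T{\left(X \right)} = 2 X 2 X = 4 X^{2}$)
$w = \frac{1}{30} \approx 0.033333$
$T{\left(\left(1 + 4\right) \left(-1 - 4\right) \right)} w 28 = 4 \left(\left(1 + 4\right) \left(-1 - 4\right)\right)^{2} \cdot \frac{1}{30} \cdot 28 = 4 \left(5 \left(-5\right)\right)^{2} \cdot \frac{1}{30} \cdot 28 = 4 \left(-25\right)^{2} \cdot \frac{1}{30} \cdot 28 = 4 \cdot 625 \cdot \frac{1}{30} \cdot 28 = 2500 \cdot \frac{1}{30} \cdot 28 = \frac{250}{3} \cdot 28 = \frac{7000}{3}$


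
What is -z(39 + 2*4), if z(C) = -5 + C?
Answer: -42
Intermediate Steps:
-z(39 + 2*4) = -(-5 + (39 + 2*4)) = -(-5 + (39 + 8)) = -(-5 + 47) = -1*42 = -42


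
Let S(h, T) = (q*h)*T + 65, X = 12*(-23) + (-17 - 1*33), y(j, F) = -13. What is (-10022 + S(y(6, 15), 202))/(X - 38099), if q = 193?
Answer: 20671/1537 ≈ 13.449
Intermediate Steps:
X = -326 (X = -276 + (-17 - 33) = -276 - 50 = -326)
S(h, T) = 65 + 193*T*h (S(h, T) = (193*h)*T + 65 = 193*T*h + 65 = 65 + 193*T*h)
(-10022 + S(y(6, 15), 202))/(X - 38099) = (-10022 + (65 + 193*202*(-13)))/(-326 - 38099) = (-10022 + (65 - 506818))/(-38425) = (-10022 - 506753)*(-1/38425) = -516775*(-1/38425) = 20671/1537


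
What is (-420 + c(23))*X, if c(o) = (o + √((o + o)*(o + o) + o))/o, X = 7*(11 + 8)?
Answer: -55727 + 133*√2139/23 ≈ -55460.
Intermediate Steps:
X = 133 (X = 7*19 = 133)
c(o) = (o + √(o + 4*o²))/o (c(o) = (o + √((2*o)*(2*o) + o))/o = (o + √(4*o² + o))/o = (o + √(o + 4*o²))/o)
(-420 + c(23))*X = (-420 + (23 + √(23*(1 + 4*23)))/23)*133 = (-420 + (23 + √(23*(1 + 92)))/23)*133 = (-420 + (23 + √(23*93))/23)*133 = (-420 + (23 + √2139)/23)*133 = (-420 + (1 + √2139/23))*133 = (-419 + √2139/23)*133 = -55727 + 133*√2139/23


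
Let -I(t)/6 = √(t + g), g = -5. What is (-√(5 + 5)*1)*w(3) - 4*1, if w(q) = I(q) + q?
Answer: -4 - 3*√10 + 12*I*√5 ≈ -13.487 + 26.833*I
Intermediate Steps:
I(t) = -6*√(-5 + t) (I(t) = -6*√(t - 5) = -6*√(-5 + t))
w(q) = q - 6*√(-5 + q) (w(q) = -6*√(-5 + q) + q = q - 6*√(-5 + q))
(-√(5 + 5)*1)*w(3) - 4*1 = (-√(5 + 5)*1)*(3 - 6*√(-5 + 3)) - 4*1 = (-√10*1)*(3 - 6*I*√2) - 4 = (-√10)*(3 - 6*I*√2) - 4 = -√10*(3 - 6*I*√2) - 4 = -4 - √10*(3 - 6*I*√2)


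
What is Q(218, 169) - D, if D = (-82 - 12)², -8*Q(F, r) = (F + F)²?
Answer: -32598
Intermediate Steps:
Q(F, r) = -F²/2 (Q(F, r) = -(F + F)²/8 = -4*F²/8 = -F²/2)
D = 8836 (D = (-94)² = 8836)
Q(218, 169) - D = -½*218² - 1*8836 = -½*47524 - 8836 = -23762 - 8836 = -32598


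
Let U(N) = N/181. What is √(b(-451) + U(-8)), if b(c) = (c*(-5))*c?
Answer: I*√33318102253/181 ≈ 1008.5*I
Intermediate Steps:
b(c) = -5*c² (b(c) = (-5*c)*c = -5*c²)
U(N) = N/181 (U(N) = N*(1/181) = N/181)
√(b(-451) + U(-8)) = √(-5*(-451)² + (1/181)*(-8)) = √(-5*203401 - 8/181) = √(-1017005 - 8/181) = √(-184077913/181) = I*√33318102253/181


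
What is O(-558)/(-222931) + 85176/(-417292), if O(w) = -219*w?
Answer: -17495571960/23256830713 ≈ -0.75228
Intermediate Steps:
O(-558)/(-222931) + 85176/(-417292) = -219*(-558)/(-222931) + 85176/(-417292) = 122202*(-1/222931) + 85176*(-1/417292) = -122202/222931 - 21294/104323 = -17495571960/23256830713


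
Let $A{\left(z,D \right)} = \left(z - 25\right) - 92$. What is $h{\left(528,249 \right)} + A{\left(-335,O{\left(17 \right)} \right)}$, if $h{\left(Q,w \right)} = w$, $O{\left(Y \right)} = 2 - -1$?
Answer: $-203$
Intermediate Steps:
$O{\left(Y \right)} = 3$ ($O{\left(Y \right)} = 2 + 1 = 3$)
$A{\left(z,D \right)} = -117 + z$ ($A{\left(z,D \right)} = \left(-25 + z\right) - 92 = -117 + z$)
$h{\left(528,249 \right)} + A{\left(-335,O{\left(17 \right)} \right)} = 249 - 452 = -203$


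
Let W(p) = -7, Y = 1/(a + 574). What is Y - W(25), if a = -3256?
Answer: 18773/2682 ≈ 6.9996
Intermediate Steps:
Y = -1/2682 (Y = 1/(-3256 + 574) = 1/(-2682) = -1/2682 ≈ -0.00037286)
Y - W(25) = -1/2682 - 1*(-7) = -1/2682 + 7 = 18773/2682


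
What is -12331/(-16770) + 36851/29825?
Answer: 197152669/100033050 ≈ 1.9709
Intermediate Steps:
-12331/(-16770) + 36851/29825 = -12331*(-1/16770) + 36851*(1/29825) = 12331/16770 + 36851/29825 = 197152669/100033050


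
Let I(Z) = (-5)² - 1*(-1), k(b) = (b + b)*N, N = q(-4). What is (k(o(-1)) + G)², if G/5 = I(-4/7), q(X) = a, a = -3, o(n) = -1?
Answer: 18496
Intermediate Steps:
q(X) = -3
N = -3
k(b) = -6*b (k(b) = (b + b)*(-3) = (2*b)*(-3) = -6*b)
I(Z) = 26 (I(Z) = 25 + 1 = 26)
G = 130 (G = 5*26 = 130)
(k(o(-1)) + G)² = (-6*(-1) + 130)² = (6 + 130)² = 136² = 18496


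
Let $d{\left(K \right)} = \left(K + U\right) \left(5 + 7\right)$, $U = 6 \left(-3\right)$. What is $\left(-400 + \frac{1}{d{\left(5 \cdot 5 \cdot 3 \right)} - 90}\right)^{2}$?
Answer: $\frac{56453284801}{352836} \approx 1.6 \cdot 10^{5}$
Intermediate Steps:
$U = -18$
$d{\left(K \right)} = -216 + 12 K$ ($d{\left(K \right)} = \left(K - 18\right) \left(5 + 7\right) = \left(-18 + K\right) 12 = -216 + 12 K$)
$\left(-400 + \frac{1}{d{\left(5 \cdot 5 \cdot 3 \right)} - 90}\right)^{2} = \left(-400 + \frac{1}{\left(-216 + 12 \cdot 5 \cdot 5 \cdot 3\right) - 90}\right)^{2} = \left(-400 + \frac{1}{\left(-216 + 12 \cdot 25 \cdot 3\right) - 90}\right)^{2} = \left(-400 + \frac{1}{\left(-216 + 12 \cdot 75\right) - 90}\right)^{2} = \left(-400 + \frac{1}{\left(-216 + 900\right) - 90}\right)^{2} = \left(-400 + \frac{1}{684 - 90}\right)^{2} = \left(-400 + \frac{1}{594}\right)^{2} = \left(- \frac{237599}{594}\right)^{2} = \frac{56453284801}{352836}$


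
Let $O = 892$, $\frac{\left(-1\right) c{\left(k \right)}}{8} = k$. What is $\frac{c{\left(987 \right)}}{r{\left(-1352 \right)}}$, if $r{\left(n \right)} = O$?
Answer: $- \frac{1974}{223} \approx -8.852$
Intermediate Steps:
$c{\left(k \right)} = - 8 k$
$r{\left(n \right)} = 892$
$\frac{c{\left(987 \right)}}{r{\left(-1352 \right)}} = \frac{\left(-8\right) 987}{892} = \left(-7896\right) \frac{1}{892} = - \frac{1974}{223}$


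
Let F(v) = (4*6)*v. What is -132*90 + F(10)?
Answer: -11640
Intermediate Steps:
F(v) = 24*v
-132*90 + F(10) = -132*90 + 24*10 = -11880 + 240 = -11640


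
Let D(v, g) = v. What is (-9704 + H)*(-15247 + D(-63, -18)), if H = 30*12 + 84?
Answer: 141770600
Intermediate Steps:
H = 444 (H = 360 + 84 = 444)
(-9704 + H)*(-15247 + D(-63, -18)) = (-9704 + 444)*(-15247 - 63) = -9260*(-15310) = 141770600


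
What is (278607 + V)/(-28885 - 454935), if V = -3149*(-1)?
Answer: -70439/120955 ≈ -0.58236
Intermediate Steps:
V = 3149
(278607 + V)/(-28885 - 454935) = (278607 + 3149)/(-28885 - 454935) = 281756/(-483820) = 281756*(-1/483820) = -70439/120955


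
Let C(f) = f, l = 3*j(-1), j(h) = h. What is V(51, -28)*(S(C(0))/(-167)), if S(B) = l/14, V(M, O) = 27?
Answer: 81/2338 ≈ 0.034645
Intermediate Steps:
l = -3 (l = 3*(-1) = -3)
S(B) = -3/14
V(51, -28)*(S(C(0))/(-167)) = 27*(-3/14/(-167)) = 27*(-3/14*(-1/167)) = 27*(3/2338) = 81/2338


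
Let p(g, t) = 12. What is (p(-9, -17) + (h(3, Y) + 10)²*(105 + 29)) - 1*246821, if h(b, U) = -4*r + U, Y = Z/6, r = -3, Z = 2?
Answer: -1619755/9 ≈ -1.7997e+5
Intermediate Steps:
Y = ⅓ (Y = 2/6 = 2*(⅙) = ⅓ ≈ 0.33333)
h(b, U) = 12 + U (h(b, U) = -4*(-3) + U = 12 + U)
(p(-9, -17) + (h(3, Y) + 10)²*(105 + 29)) - 1*246821 = (12 + ((12 + ⅓) + 10)²*(105 + 29)) - 1*246821 = (12 + (37/3 + 10)²*134) - 246821 = (12 + (67/3)²*134) - 246821 = (12 + (4489/9)*134) - 246821 = (12 + 601526/9) - 246821 = 601634/9 - 246821 = -1619755/9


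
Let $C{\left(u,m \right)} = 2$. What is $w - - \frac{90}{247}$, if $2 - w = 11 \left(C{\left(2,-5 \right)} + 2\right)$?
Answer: $- \frac{10284}{247} \approx -41.636$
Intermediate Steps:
$w = -42$ ($w = 2 - 11 \left(2 + 2\right) = 2 - 11 \cdot 4 = 2 - 44 = -42$)
$w - - \frac{90}{247} = -42 - - \frac{90}{247} = -42 + \frac{90}{247} = - \frac{10284}{247}$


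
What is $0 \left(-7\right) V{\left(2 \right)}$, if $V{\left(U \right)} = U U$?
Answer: $0$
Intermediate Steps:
$V{\left(U \right)} = U^{2}$
$0 \left(-7\right) V{\left(2 \right)} = 0 \left(-7\right) 2^{2} = 0 \cdot 4 = 0$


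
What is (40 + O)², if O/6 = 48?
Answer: 107584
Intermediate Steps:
O = 288 (O = 6*48 = 288)
(40 + O)² = (40 + 288)² = 328² = 107584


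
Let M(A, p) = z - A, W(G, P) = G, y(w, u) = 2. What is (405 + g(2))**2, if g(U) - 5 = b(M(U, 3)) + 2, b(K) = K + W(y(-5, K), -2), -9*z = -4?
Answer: 13778944/81 ≈ 1.7011e+5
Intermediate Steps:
z = 4/9 (z = -1/9*(-4) = 4/9 ≈ 0.44444)
M(A, p) = 4/9 - A
b(K) = 2 + K (b(K) = K + 2 = 2 + K)
g(U) = 85/9 - U (g(U) = 5 + ((2 + (4/9 - U)) + 2) = 5 + ((22/9 - U) + 2) = 5 + (40/9 - U) = 85/9 - U)
(405 + g(2))**2 = (405 + (85/9 - 1*2))**2 = (405 + (85/9 - 2))**2 = (405 + 67/9)**2 = (3712/9)**2 = 13778944/81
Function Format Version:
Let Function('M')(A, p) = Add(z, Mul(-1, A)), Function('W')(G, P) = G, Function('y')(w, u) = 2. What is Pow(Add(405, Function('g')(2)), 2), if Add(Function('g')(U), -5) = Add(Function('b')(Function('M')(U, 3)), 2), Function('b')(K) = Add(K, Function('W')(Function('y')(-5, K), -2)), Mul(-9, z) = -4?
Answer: Rational(13778944, 81) ≈ 1.7011e+5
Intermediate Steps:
z = Rational(4, 9) (z = Mul(Rational(-1, 9), -4) = Rational(4, 9) ≈ 0.44444)
Function('M')(A, p) = Add(Rational(4, 9), Mul(-1, A))
Function('b')(K) = Add(2, K) (Function('b')(K) = Add(K, 2) = Add(2, K))
Function('g')(U) = Add(Rational(85, 9), Mul(-1, U)) (Function('g')(U) = Add(5, Add(Add(2, Add(Rational(4, 9), Mul(-1, U))), 2)) = Add(5, Add(Add(Rational(22, 9), Mul(-1, U)), 2)) = Add(5, Add(Rational(40, 9), Mul(-1, U))) = Add(Rational(85, 9), Mul(-1, U)))
Pow(Add(405, Function('g')(2)), 2) = Pow(Add(405, Add(Rational(85, 9), Mul(-1, 2))), 2) = Pow(Add(405, Add(Rational(85, 9), -2)), 2) = Pow(Add(405, Rational(67, 9)), 2) = Pow(Rational(3712, 9), 2) = Rational(13778944, 81)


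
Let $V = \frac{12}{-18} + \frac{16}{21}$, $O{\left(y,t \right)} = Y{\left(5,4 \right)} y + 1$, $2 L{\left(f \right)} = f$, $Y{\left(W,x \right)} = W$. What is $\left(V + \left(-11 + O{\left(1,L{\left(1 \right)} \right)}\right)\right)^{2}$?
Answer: $\frac{10609}{441} \approx 24.057$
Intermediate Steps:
$L{\left(f \right)} = \frac{f}{2}$
$O{\left(y,t \right)} = 1 + 5 y$ ($O{\left(y,t \right)} = 5 y + 1 = 1 + 5 y$)
$V = \frac{2}{21}$ ($V = 12 \left(- \frac{1}{18}\right) + 16 \cdot \frac{1}{21} = - \frac{2}{3} + \frac{16}{21} = \frac{2}{21} \approx 0.095238$)
$\left(V + \left(-11 + O{\left(1,L{\left(1 \right)} \right)}\right)\right)^{2} = \left(\frac{2}{21} + \left(-11 + \left(1 + 5 \cdot 1\right)\right)\right)^{2} = \left(\frac{2}{21} + \left(-11 + \left(1 + 5\right)\right)\right)^{2} = \left(\frac{2}{21} + \left(-11 + 6\right)\right)^{2} = \left(\frac{2}{21} - 5\right)^{2} = \left(- \frac{103}{21}\right)^{2} = \frac{10609}{441}$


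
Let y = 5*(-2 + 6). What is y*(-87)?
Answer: -1740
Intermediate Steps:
y = 20 (y = 5*4 = 20)
y*(-87) = 20*(-87) = -1740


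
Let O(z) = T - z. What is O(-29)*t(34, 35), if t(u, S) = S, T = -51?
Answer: -770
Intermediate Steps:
O(z) = -51 - z
O(-29)*t(34, 35) = (-51 - 1*(-29))*35 = (-51 + 29)*35 = -22*35 = -770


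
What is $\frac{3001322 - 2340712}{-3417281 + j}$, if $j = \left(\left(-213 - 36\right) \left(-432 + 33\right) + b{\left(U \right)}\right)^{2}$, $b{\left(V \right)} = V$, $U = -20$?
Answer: $\frac{66061}{986323028} \approx 6.6977 \cdot 10^{-5}$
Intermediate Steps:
$j = 9866647561$ ($j = \left(\left(-213 - 36\right) \left(-432 + 33\right) - 20\right)^{2} = \left(\left(-249\right) \left(-399\right) - 20\right)^{2} = \left(99351 - 20\right)^{2} = 99331^{2} = 9866647561$)
$\frac{3001322 - 2340712}{-3417281 + j} = \frac{3001322 - 2340712}{-3417281 + 9866647561} = \frac{660610}{9863230280} = 660610 \cdot \frac{1}{9863230280} = \frac{66061}{986323028}$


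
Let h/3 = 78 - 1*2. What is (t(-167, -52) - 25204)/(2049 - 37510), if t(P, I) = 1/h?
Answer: 5746511/8085108 ≈ 0.71075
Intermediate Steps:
h = 228 (h = 3*(78 - 1*2) = 3*(78 - 2) = 3*76 = 228)
t(P, I) = 1/228
(t(-167, -52) - 25204)/(2049 - 37510) = (1/228 - 25204)/(2049 - 37510) = -5746511/228/(-35461) = -5746511/228*(-1/35461) = 5746511/8085108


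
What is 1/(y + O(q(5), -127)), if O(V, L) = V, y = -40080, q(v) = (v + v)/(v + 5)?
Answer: -1/40079 ≈ -2.4951e-5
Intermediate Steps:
q(v) = 2*v/(5 + v) (q(v) = (2*v)/(5 + v) = 2*v/(5 + v))
1/(y + O(q(5), -127)) = 1/(-40080 + 2*5/(5 + 5)) = 1/(-40080 + 2*5/10) = 1/(-40080 + 2*5*(⅒)) = 1/(-40080 + 1) = 1/(-40079) = -1/40079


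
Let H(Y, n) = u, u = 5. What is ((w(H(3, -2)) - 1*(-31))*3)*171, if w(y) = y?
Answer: 18468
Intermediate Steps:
H(Y, n) = 5
((w(H(3, -2)) - 1*(-31))*3)*171 = ((5 - 1*(-31))*3)*171 = ((5 + 31)*3)*171 = (36*3)*171 = 108*171 = 18468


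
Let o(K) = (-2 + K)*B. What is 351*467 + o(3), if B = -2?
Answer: 163915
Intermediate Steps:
o(K) = 4 - 2*K (o(K) = (-2 + K)*(-2) = 4 - 2*K)
351*467 + o(3) = 351*467 + (4 - 2*3) = 163917 + (4 - 6) = 163917 - 2 = 163915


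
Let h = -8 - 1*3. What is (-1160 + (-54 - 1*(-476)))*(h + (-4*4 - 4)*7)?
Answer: 111438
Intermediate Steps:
h = -11 (h = -8 - 3 = -11)
(-1160 + (-54 - 1*(-476)))*(h + (-4*4 - 4)*7) = (-1160 + (-54 - 1*(-476)))*(-11 + (-4*4 - 4)*7) = (-1160 + (-54 + 476))*(-11 + (-16 - 4)*7) = (-1160 + 422)*(-11 - 20*7) = -738*(-11 - 140) = -738*(-151) = 111438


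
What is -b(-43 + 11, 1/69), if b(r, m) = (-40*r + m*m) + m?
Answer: -6094150/4761 ≈ -1280.0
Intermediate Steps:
b(r, m) = m + m² - 40*r (b(r, m) = (-40*r + m²) + m = (m² - 40*r) + m = m + m² - 40*r)
-b(-43 + 11, 1/69) = -(1/69 + (1/69)² - 40*(-43 + 11)) = -(1/69 + (1/69)² - 40*(-32)) = -(1/69 + 1/4761 + 1280) = -1*6094150/4761 = -6094150/4761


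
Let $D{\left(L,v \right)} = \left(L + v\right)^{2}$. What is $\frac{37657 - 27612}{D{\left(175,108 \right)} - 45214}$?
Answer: $\frac{2009}{6975} \approx 0.28803$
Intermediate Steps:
$\frac{37657 - 27612}{D{\left(175,108 \right)} - 45214} = \frac{37657 - 27612}{\left(175 + 108\right)^{2} - 45214} = \frac{10045}{283^{2} - 45214} = \frac{10045}{80089 - 45214} = \frac{10045}{34875} = 10045 \cdot \frac{1}{34875} = \frac{2009}{6975}$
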